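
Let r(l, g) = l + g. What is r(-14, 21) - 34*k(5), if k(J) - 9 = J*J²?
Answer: -4549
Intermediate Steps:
k(J) = 9 + J³ (k(J) = 9 + J*J² = 9 + J³)
r(l, g) = g + l
r(-14, 21) - 34*k(5) = (21 - 14) - 34*(9 + 5³) = 7 - 34*(9 + 125) = 7 - 34*134 = 7 - 4556 = -4549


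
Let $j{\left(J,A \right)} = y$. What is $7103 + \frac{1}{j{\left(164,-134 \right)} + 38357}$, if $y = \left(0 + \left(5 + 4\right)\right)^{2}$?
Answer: $\frac{273025115}{38438} \approx 7103.0$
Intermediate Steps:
$y = 81$ ($y = \left(0 + 9\right)^{2} = 9^{2} = 81$)
$j{\left(J,A \right)} = 81$
$7103 + \frac{1}{j{\left(164,-134 \right)} + 38357} = 7103 + \frac{1}{81 + 38357} = 7103 + \frac{1}{38438} = \frac{273025115}{38438}$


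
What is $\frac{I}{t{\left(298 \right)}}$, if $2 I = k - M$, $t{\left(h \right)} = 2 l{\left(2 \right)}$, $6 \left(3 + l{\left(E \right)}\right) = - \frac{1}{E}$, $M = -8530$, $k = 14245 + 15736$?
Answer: $- \frac{115533}{37} \approx -3122.5$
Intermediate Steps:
$k = 29981$
$l{\left(E \right)} = -3 - \frac{1}{6 E}$ ($l{\left(E \right)} = -3 + \frac{\left(-1\right) \frac{1}{E}}{6} = -3 - \frac{1}{6 E}$)
$t{\left(h \right)} = - \frac{37}{6}$ ($t{\left(h \right)} = 2 \left(-3 - \frac{1}{6 \cdot 2}\right) = 2 \left(-3 - \frac{1}{12}\right) = 2 \left(- \frac{37}{12}\right) = - \frac{37}{6}$)
$I = \frac{38511}{2}$ ($I = \frac{29981 - -8530}{2} = \frac{29981 + 8530}{2} = \frac{1}{2} \cdot 38511 = \frac{38511}{2} \approx 19256.0$)
$\frac{I}{t{\left(298 \right)}} = \frac{38511}{2 \left(- \frac{37}{6}\right)} = \frac{38511}{2} \left(- \frac{6}{37}\right) = - \frac{115533}{37}$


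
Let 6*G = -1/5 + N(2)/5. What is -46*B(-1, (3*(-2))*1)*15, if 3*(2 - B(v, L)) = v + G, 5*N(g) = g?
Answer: -8073/5 ≈ -1614.6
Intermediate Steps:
N(g) = g/5
G = -1/50 (G = (-1/5 + ((1/5)*2)/5)/6 = (-1*1/5 + (2/5)*(1/5))/6 = (-1/5 + 2/25)/6 = (1/6)*(-3/25) = -1/50 ≈ -0.020000)
B(v, L) = 301/150 - v/3 (B(v, L) = 2 - (v - 1/50)/3 = 2 - (-1/50 + v)/3 = 2 + (1/150 - v/3) = 301/150 - v/3)
-46*B(-1, (3*(-2))*1)*15 = -46*(301/150 - 1/3*(-1))*15 = -46*(301/150 + 1/3)*15 = -46*117/50*15 = -2691/25*15 = -8073/5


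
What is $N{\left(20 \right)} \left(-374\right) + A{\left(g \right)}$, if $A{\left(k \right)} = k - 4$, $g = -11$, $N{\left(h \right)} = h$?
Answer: $-7495$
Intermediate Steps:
$A{\left(k \right)} = -4 + k$ ($A{\left(k \right)} = k - 4 = -4 + k$)
$N{\left(20 \right)} \left(-374\right) + A{\left(g \right)} = 20 \left(-374\right) - 15 = -7480 - 15 = -7495$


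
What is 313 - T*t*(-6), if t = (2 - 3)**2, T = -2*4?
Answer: 265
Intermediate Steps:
T = -8
t = 1 (t = (-1)**2 = 1)
313 - T*t*(-6) = 313 - (-8*1)*(-6) = 313 - (-8)*(-6) = 313 - 1*48 = 313 - 48 = 265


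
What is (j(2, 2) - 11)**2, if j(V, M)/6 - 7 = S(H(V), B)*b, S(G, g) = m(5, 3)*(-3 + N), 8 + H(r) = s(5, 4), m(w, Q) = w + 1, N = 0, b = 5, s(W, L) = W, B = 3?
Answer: 259081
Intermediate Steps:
m(w, Q) = 1 + w
H(r) = -3 (H(r) = -8 + 5 = -3)
S(G, g) = -18 (S(G, g) = (1 + 5)*(-3 + 0) = 6*(-3) = -18)
j(V, M) = -498 (j(V, M) = 42 + 6*(-18*5) = 42 + 6*(-90) = 42 - 540 = -498)
(j(2, 2) - 11)**2 = (-498 - 11)**2 = (-509)**2 = 259081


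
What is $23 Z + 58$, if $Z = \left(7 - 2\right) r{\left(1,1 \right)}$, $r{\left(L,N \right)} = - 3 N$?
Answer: $-287$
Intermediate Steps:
$Z = -15$ ($Z = \left(7 - 2\right) \left(\left(-3\right) 1\right) = 5 \left(-3\right) = -15$)
$23 Z + 58 = 23 \left(-15\right) + 58 = -345 + 58 = -287$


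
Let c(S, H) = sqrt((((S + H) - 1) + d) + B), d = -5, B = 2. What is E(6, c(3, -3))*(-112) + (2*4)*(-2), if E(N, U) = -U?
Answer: -16 + 224*I ≈ -16.0 + 224.0*I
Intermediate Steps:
c(S, H) = sqrt(-4 + H + S) (c(S, H) = sqrt((((S + H) - 1) - 5) + 2) = sqrt((((H + S) - 1) - 5) + 2) = sqrt(((-1 + H + S) - 5) + 2) = sqrt((-6 + H + S) + 2) = sqrt(-4 + H + S))
E(6, c(3, -3))*(-112) + (2*4)*(-2) = -sqrt(-4 - 3 + 3)*(-112) + (2*4)*(-2) = -sqrt(-4)*(-112) + 8*(-2) = -2*I*(-112) - 16 = 224*I - 16 = -16 + 224*I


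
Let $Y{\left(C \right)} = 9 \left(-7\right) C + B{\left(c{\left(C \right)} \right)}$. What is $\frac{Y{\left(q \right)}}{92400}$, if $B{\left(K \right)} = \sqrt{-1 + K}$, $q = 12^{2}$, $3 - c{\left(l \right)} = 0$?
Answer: $- \frac{27}{275} + \frac{\sqrt{2}}{92400} \approx -0.098166$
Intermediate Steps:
$c{\left(l \right)} = 3$ ($c{\left(l \right)} = 3 - 0 = 3 + 0 = 3$)
$q = 144$
$Y{\left(C \right)} = \sqrt{2} - 63 C$ ($Y{\left(C \right)} = 9 \left(-7\right) C + \sqrt{-1 + 3} = - 63 C + \sqrt{2} = \sqrt{2} - 63 C$)
$\frac{Y{\left(q \right)}}{92400} = \frac{\sqrt{2} - 9072}{92400} = \left(\sqrt{2} - 9072\right) \frac{1}{92400} = \left(-9072 + \sqrt{2}\right) \frac{1}{92400} = - \frac{27}{275} + \frac{\sqrt{2}}{92400}$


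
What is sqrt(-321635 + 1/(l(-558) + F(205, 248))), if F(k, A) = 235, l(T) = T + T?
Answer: 2*I*sqrt(62410136029)/881 ≈ 567.13*I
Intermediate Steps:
l(T) = 2*T
sqrt(-321635 + 1/(l(-558) + F(205, 248))) = sqrt(-321635 + 1/(2*(-558) + 235)) = sqrt(-321635 + 1/(-1116 + 235)) = sqrt(-321635 + 1/(-881)) = sqrt(-321635 - 1/881) = sqrt(-283360436/881) = 2*I*sqrt(62410136029)/881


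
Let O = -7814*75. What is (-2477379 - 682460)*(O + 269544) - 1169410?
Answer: 1000106833124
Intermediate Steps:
O = -586050
(-2477379 - 682460)*(O + 269544) - 1169410 = (-2477379 - 682460)*(-586050 + 269544) - 1169410 = -3159839*(-316506) - 1169410 = 1000108002534 - 1169410 = 1000106833124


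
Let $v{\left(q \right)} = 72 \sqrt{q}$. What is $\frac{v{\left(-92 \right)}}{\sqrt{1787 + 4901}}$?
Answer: $\frac{18 i \sqrt{9614}}{209} \approx 8.4446 i$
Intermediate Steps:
$\frac{v{\left(-92 \right)}}{\sqrt{1787 + 4901}} = \frac{72 \sqrt{-92}}{\sqrt{1787 + 4901}} = \frac{72 \cdot 2 i \sqrt{23}}{\sqrt{6688}} = \frac{144 i \sqrt{23}}{4 \sqrt{418}} = 144 i \sqrt{23} \frac{\sqrt{418}}{1672} = \frac{18 i \sqrt{9614}}{209}$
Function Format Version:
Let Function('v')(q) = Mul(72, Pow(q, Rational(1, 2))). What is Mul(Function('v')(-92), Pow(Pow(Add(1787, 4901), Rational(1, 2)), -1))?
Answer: Mul(Rational(18, 209), I, Pow(9614, Rational(1, 2))) ≈ Mul(8.4446, I)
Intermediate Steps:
Mul(Function('v')(-92), Pow(Pow(Add(1787, 4901), Rational(1, 2)), -1)) = Mul(Mul(72, Pow(-92, Rational(1, 2))), Pow(Pow(Add(1787, 4901), Rational(1, 2)), -1)) = Mul(Mul(72, Mul(2, I, Pow(23, Rational(1, 2)))), Pow(Pow(6688, Rational(1, 2)), -1)) = Mul(Mul(144, I, Pow(23, Rational(1, 2))), Pow(Mul(4, Pow(418, Rational(1, 2))), -1)) = Mul(Mul(144, I, Pow(23, Rational(1, 2))), Mul(Rational(1, 1672), Pow(418, Rational(1, 2)))) = Mul(Rational(18, 209), I, Pow(9614, Rational(1, 2)))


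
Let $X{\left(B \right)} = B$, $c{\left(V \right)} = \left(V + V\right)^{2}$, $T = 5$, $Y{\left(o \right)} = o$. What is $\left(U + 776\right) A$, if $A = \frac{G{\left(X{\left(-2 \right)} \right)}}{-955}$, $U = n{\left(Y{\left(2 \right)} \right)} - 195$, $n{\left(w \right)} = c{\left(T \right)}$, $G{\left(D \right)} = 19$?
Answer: $- \frac{12939}{955} \approx -13.549$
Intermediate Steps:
$c{\left(V \right)} = 4 V^{2}$ ($c{\left(V \right)} = \left(2 V\right)^{2} = 4 V^{2}$)
$n{\left(w \right)} = 100$ ($n{\left(w \right)} = 4 \cdot 5^{2} = 4 \cdot 25 = 100$)
$U = -95$ ($U = 100 - 195 = -95$)
$A = - \frac{19}{955}$ ($A = \frac{19}{-955} = 19 \left(- \frac{1}{955}\right) = - \frac{19}{955} \approx -0.019895$)
$\left(U + 776\right) A = \left(-95 + 776\right) \left(- \frac{19}{955}\right) = 681 \left(- \frac{19}{955}\right) = - \frac{12939}{955}$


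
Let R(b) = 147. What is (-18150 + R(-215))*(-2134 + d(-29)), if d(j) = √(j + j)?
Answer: 38418402 - 18003*I*√58 ≈ 3.8418e+7 - 1.3711e+5*I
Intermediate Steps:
d(j) = √2*√j (d(j) = √(2*j) = √2*√j)
(-18150 + R(-215))*(-2134 + d(-29)) = (-18150 + 147)*(-2134 + √2*√(-29)) = -18003*(-2134 + √2*(I*√29)) = -18003*(-2134 + I*√58) = 38418402 - 18003*I*√58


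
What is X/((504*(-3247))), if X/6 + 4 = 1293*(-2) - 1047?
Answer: 3637/272748 ≈ 0.013335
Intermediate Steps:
X = -21822 (X = -24 + 6*(1293*(-2) - 1047) = -24 + 6*(-2586 - 1047) = -24 + 6*(-3633) = -24 - 21798 = -21822)
X/((504*(-3247))) = -21822/(504*(-3247)) = -21822/(-1636488) = -21822*(-1/1636488) = 3637/272748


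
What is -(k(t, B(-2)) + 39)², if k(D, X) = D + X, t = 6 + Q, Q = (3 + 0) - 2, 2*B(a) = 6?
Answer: -2401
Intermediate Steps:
B(a) = 3 (B(a) = (½)*6 = 3)
Q = 1 (Q = 3 - 2 = 1)
t = 7 (t = 6 + 1 = 7)
-(k(t, B(-2)) + 39)² = -((7 + 3) + 39)² = -(10 + 39)² = -1*49² = -1*2401 = -2401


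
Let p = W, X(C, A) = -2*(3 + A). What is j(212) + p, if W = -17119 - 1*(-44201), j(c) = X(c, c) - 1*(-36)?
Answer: 26688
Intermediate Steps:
X(C, A) = -6 - 2*A
j(c) = 30 - 2*c (j(c) = (-6 - 2*c) - 1*(-36) = (-6 - 2*c) + 36 = 30 - 2*c)
W = 27082 (W = -17119 + 44201 = 27082)
p = 27082
j(212) + p = (30 - 2*212) + 27082 = (30 - 424) + 27082 = -394 + 27082 = 26688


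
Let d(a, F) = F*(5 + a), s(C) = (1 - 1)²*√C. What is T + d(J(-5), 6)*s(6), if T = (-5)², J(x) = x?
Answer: 25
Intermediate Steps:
T = 25
s(C) = 0 (s(C) = 0²*√C = 0*√C = 0)
T + d(J(-5), 6)*s(6) = 25 + (6*(5 - 5))*0 = 25 + (6*0)*0 = 25 + 0*0 = 25 + 0 = 25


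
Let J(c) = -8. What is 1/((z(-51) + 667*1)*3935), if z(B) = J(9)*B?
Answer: 1/4230125 ≈ 2.3640e-7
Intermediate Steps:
z(B) = -8*B
1/((z(-51) + 667*1)*3935) = 1/((-8*(-51) + 667*1)*3935) = (1/3935)/(408 + 667) = (1/3935)/1075 = (1/1075)*(1/3935) = 1/4230125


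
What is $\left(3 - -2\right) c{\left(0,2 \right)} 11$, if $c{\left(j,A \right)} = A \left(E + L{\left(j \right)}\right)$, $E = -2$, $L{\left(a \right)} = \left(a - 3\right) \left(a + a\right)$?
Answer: $-220$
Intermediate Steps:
$L{\left(a \right)} = 2 a \left(-3 + a\right)$ ($L{\left(a \right)} = \left(-3 + a\right) 2 a = 2 a \left(-3 + a\right)$)
$c{\left(j,A \right)} = A \left(-2 + 2 j \left(-3 + j\right)\right)$
$\left(3 - -2\right) c{\left(0,2 \right)} 11 = \left(3 - -2\right) 2 \cdot 2 \left(-1 + 0 \left(-3 + 0\right)\right) 11 = \left(3 + 2\right) 2 \cdot 2 \left(-1 + 0 \left(-3\right)\right) 11 = 5 \cdot 2 \cdot 2 \left(-1 + 0\right) 11 = 5 \cdot 2 \cdot 2 \left(-1\right) 11 = 5 \left(-4\right) 11 = \left(-20\right) 11 = -220$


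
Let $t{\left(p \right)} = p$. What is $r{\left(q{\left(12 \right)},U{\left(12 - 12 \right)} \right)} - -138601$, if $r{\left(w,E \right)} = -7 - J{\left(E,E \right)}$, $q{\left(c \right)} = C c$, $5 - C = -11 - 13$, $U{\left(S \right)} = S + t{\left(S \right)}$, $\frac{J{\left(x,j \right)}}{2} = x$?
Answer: $138594$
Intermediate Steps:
$J{\left(x,j \right)} = 2 x$
$U{\left(S \right)} = 2 S$ ($U{\left(S \right)} = S + S = 2 S$)
$C = 29$ ($C = 5 - \left(-11 - 13\right) = 5 - -24 = 5 + 24 = 29$)
$q{\left(c \right)} = 29 c$
$r{\left(w,E \right)} = -7 - 2 E$
$r{\left(q{\left(12 \right)},U{\left(12 - 12 \right)} \right)} - -138601 = \left(-7 - 2 \cdot 2 \left(12 - 12\right)\right) - -138601 = \left(-7 - 2 \cdot 2 \left(12 - 12\right)\right) + 138601 = \left(-7 - 2 \cdot 2 \cdot 0\right) + 138601 = \left(-7 - 0\right) + 138601 = \left(-7 + 0\right) + 138601 = -7 + 138601 = 138594$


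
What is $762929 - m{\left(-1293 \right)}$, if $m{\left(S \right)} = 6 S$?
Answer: $770687$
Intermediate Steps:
$762929 - m{\left(-1293 \right)} = 762929 - 6 \left(-1293\right) = 762929 - -7758 = 762929 + 7758 = 770687$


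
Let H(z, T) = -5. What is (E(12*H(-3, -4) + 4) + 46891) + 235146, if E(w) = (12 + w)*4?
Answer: 281861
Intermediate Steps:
E(w) = 48 + 4*w
(E(12*H(-3, -4) + 4) + 46891) + 235146 = ((48 + 4*(12*(-5) + 4)) + 46891) + 235146 = ((48 + 4*(-60 + 4)) + 46891) + 235146 = ((48 + 4*(-56)) + 46891) + 235146 = ((48 - 224) + 46891) + 235146 = (-176 + 46891) + 235146 = 46715 + 235146 = 281861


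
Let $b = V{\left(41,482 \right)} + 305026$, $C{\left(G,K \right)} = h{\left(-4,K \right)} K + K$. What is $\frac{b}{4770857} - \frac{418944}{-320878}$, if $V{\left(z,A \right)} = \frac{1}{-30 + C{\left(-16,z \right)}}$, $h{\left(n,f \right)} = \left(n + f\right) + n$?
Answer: $\frac{204268552683513}{149149800252596} \approx 1.3696$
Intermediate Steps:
$h{\left(n,f \right)} = f + 2 n$ ($h{\left(n,f \right)} = \left(f + n\right) + n = f + 2 n$)
$C{\left(G,K \right)} = K + K \left(-8 + K\right)$ ($C{\left(G,K \right)} = \left(K + 2 \left(-4\right)\right) K + K = \left(K - 8\right) K + K = \left(-8 + K\right) K + K = K \left(-8 + K\right) + K = K + K \left(-8 + K\right)$)
$V{\left(z,A \right)} = \frac{1}{-30 + z \left(-7 + z\right)}$
$b = \frac{416055465}{1364}$ ($b = \frac{1}{-30 + 41 \left(-7 + 41\right)} + 305026 = \frac{1}{-30 + 41 \cdot 34} + 305026 = \frac{1}{-30 + 1394} + 305026 = \frac{1}{1364} + 305026 = \frac{416055465}{1364} \approx 3.0503 \cdot 10^{5}$)
$\frac{b}{4770857} - \frac{418944}{-320878} = \frac{416055465}{1364 \cdot 4770857} - \frac{418944}{-320878} = \frac{416055465}{1364} \cdot \frac{1}{4770857} - - \frac{209472}{160439} = \frac{59436495}{929635564} + \frac{209472}{160439} = \frac{204268552683513}{149149800252596}$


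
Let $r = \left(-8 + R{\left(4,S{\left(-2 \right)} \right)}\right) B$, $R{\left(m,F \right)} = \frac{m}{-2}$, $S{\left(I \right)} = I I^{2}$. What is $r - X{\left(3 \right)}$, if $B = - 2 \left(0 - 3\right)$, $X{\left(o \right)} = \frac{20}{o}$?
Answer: $- \frac{200}{3} \approx -66.667$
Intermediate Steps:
$S{\left(I \right)} = I^{3}$
$R{\left(m,F \right)} = - \frac{m}{2}$ ($R{\left(m,F \right)} = m \left(- \frac{1}{2}\right) = - \frac{m}{2}$)
$B = 6$ ($B = \left(-2\right) \left(-3\right) = 6$)
$r = -60$ ($r = \left(-8 - 2\right) 6 = \left(-10\right) 6 = -60$)
$r - X{\left(3 \right)} = -60 - \frac{20}{3} = - \frac{200}{3}$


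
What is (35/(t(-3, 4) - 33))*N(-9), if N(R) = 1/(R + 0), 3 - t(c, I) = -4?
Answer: 35/234 ≈ 0.14957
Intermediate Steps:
t(c, I) = 7 (t(c, I) = 3 - 1*(-4) = 3 + 4 = 7)
N(R) = 1/R
(35/(t(-3, 4) - 33))*N(-9) = (35/(7 - 33))/(-9) = (35/(-26))*(-⅑) = (35*(-1/26))*(-⅑) = -35/26*(-⅑) = 35/234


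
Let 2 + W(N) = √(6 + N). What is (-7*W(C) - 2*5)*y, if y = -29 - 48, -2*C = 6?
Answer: -308 + 539*√3 ≈ 625.58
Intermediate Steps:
C = -3 (C = -½*6 = -3)
W(N) = -2 + √(6 + N)
y = -77
(-7*W(C) - 2*5)*y = (-7*(-2 + √(6 - 3)) - 2*5)*(-77) = (-7*(-2 + √3) - 10)*(-77) = ((14 - 7*√3) - 10)*(-77) = (4 - 7*√3)*(-77) = -308 + 539*√3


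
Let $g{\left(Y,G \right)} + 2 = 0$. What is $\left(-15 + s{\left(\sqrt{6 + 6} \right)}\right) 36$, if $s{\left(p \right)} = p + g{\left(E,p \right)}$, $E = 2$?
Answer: $-612 + 72 \sqrt{3} \approx -487.29$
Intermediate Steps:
$g{\left(Y,G \right)} = -2$ ($g{\left(Y,G \right)} = -2 + 0 = -2$)
$s{\left(p \right)} = -2 + p$ ($s{\left(p \right)} = p - 2 = -2 + p$)
$\left(-15 + s{\left(\sqrt{6 + 6} \right)}\right) 36 = \left(-15 - \left(2 - \sqrt{6 + 6}\right)\right) 36 = \left(-15 - \left(2 - \sqrt{12}\right)\right) 36 = \left(-15 - \left(2 - 2 \sqrt{3}\right)\right) 36 = \left(-17 + 2 \sqrt{3}\right) 36 = -612 + 72 \sqrt{3}$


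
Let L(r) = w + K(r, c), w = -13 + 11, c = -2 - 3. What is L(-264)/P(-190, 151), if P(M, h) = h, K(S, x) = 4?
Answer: 2/151 ≈ 0.013245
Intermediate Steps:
c = -5
w = -2
L(r) = 2 (L(r) = -2 + 4 = 2)
L(-264)/P(-190, 151) = 2/151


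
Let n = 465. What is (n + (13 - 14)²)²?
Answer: 217156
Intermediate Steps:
(n + (13 - 14)²)² = (465 + (13 - 14)²)² = (465 + (-1)²)² = (465 + 1)² = 466² = 217156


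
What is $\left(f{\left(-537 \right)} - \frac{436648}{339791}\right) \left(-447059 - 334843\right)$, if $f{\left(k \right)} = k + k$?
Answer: $\frac{285685239850164}{339791} \approx 8.4077 \cdot 10^{8}$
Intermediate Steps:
$f{\left(k \right)} = 2 k$
$\left(f{\left(-537 \right)} - \frac{436648}{339791}\right) \left(-447059 - 334843\right) = \left(2 \left(-537\right) - \frac{436648}{339791}\right) \left(-447059 - 334843\right) = \left(-1074 - \frac{436648}{339791}\right) \left(-781902\right) = \left(- \frac{365372182}{339791}\right) \left(-781902\right) = \frac{285685239850164}{339791}$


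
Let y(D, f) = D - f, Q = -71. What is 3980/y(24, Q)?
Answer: 796/19 ≈ 41.895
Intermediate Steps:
3980/y(24, Q) = 3980/(24 - 1*(-71)) = 3980/(24 + 71) = 3980/95 = 3980*(1/95) = 796/19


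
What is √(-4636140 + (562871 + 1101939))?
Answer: I*√2971330 ≈ 1723.8*I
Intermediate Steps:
√(-4636140 + (562871 + 1101939)) = √(-4636140 + 1664810) = √(-2971330) = I*√2971330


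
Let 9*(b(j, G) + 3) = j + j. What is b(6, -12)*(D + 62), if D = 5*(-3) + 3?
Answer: -250/3 ≈ -83.333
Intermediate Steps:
D = -12 (D = -15 + 3 = -12)
b(j, G) = -3 + 2*j/9 (b(j, G) = -3 + (j + j)/9 = -3 + (2*j)/9 = -3 + 2*j/9)
b(6, -12)*(D + 62) = (-3 + (2/9)*6)*(-12 + 62) = (-3 + 4/3)*50 = -5/3*50 = -250/3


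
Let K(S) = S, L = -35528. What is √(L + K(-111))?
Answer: I*√35639 ≈ 188.78*I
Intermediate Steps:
√(L + K(-111)) = √(-35528 - 111) = √(-35639) = I*√35639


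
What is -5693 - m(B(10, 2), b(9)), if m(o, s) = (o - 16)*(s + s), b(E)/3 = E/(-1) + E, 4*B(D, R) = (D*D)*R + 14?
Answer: -5693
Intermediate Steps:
B(D, R) = 7/2 + R*D²/4 (B(D, R) = ((D*D)*R + 14)/4 = (D²*R + 14)/4 = (R*D² + 14)/4 = (14 + R*D²)/4 = 7/2 + R*D²/4)
b(E) = 0 (b(E) = 3*(E/(-1) + E) = 3*(E*(-1) + E) = 3*(-E + E) = 3*0 = 0)
m(o, s) = 2*s*(-16 + o) (m(o, s) = (-16 + o)*(2*s) = 2*s*(-16 + o))
-5693 - m(B(10, 2), b(9)) = -5693 - 2*0*(-16 + (7/2 + (¼)*2*10²)) = -5693 - 2*0*(-16 + (7/2 + (¼)*2*100)) = -5693 - 2*0*(-16 + (7/2 + 50)) = -5693 - 2*0*(-16 + 107/2) = -5693 - 2*0*75/2 = -5693 - 1*0 = -5693 + 0 = -5693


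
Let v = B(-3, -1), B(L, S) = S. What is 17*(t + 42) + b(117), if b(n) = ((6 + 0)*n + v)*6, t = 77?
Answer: 6229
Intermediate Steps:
v = -1
b(n) = -6 + 36*n (b(n) = ((6 + 0)*n - 1)*6 = (6*n - 1)*6 = (-1 + 6*n)*6 = -6 + 36*n)
17*(t + 42) + b(117) = 17*(77 + 42) + (-6 + 36*117) = 17*119 + (-6 + 4212) = 2023 + 4206 = 6229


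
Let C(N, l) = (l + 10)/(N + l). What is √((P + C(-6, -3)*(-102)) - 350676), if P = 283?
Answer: I*√3152823/3 ≈ 591.87*I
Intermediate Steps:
C(N, l) = (10 + l)/(N + l)
√((P + C(-6, -3)*(-102)) - 350676) = √((283 + ((10 - 3)/(-6 - 3))*(-102)) - 350676) = √((283 + (7/(-9))*(-102)) - 350676) = √((283 - ⅑*7*(-102)) - 350676) = √((283 - 7/9*(-102)) - 350676) = √((283 + 238/3) - 350676) = √(1087/3 - 350676) = √(-1050941/3) = I*√3152823/3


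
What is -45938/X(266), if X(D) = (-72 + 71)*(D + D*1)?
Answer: 22969/266 ≈ 86.350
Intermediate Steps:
X(D) = -2*D (X(D) = -(D + D) = -2*D)
-45938/X(266) = -45938/((-2*266)) = -45938/(-532) = -45938*(-1/532) = 22969/266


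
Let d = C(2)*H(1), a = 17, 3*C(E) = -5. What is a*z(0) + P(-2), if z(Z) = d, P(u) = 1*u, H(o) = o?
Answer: -91/3 ≈ -30.333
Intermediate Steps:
P(u) = u
C(E) = -5/3 (C(E) = (⅓)*(-5) = -5/3)
d = -5/3 (d = -5/3*1 = -5/3 ≈ -1.6667)
z(Z) = -5/3
a*z(0) + P(-2) = 17*(-5/3) - 2 = -85/3 - 2 = -91/3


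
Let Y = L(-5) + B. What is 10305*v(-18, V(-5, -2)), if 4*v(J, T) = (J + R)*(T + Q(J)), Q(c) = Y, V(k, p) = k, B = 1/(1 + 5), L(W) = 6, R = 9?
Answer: -216405/8 ≈ -27051.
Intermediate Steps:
B = ⅙ (B = 1/6 = ⅙ ≈ 0.16667)
Y = 37/6 (Y = 6 + ⅙ = 37/6 ≈ 6.1667)
Q(c) = 37/6
v(J, T) = (9 + J)*(37/6 + T)/4 (v(J, T) = ((J + 9)*(T + 37/6))/4 = ((9 + J)*(37/6 + T))/4 = (9 + J)*(37/6 + T)/4)
10305*v(-18, V(-5, -2)) = 10305*(111/8 + (9/4)*(-5) + (37/24)*(-18) + (¼)*(-18)*(-5)) = 10305*(111/8 - 45/4 - 111/4 + 45/2) = 10305*(-21/8) = -216405/8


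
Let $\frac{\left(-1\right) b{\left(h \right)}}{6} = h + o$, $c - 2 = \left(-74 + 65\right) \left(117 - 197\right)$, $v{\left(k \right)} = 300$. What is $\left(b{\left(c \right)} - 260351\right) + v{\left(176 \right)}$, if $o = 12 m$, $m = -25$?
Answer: $-262583$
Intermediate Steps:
$o = -300$ ($o = 12 \left(-25\right) = -300$)
$c = 722$ ($c = 2 + \left(-74 + 65\right) \left(117 - 197\right) = 2 - -720 = 2 + 720 = 722$)
$b{\left(h \right)} = 1800 - 6 h$ ($b{\left(h \right)} = - 6 \left(h - 300\right) = - 6 \left(-300 + h\right) = 1800 - 6 h$)
$\left(b{\left(c \right)} - 260351\right) + v{\left(176 \right)} = \left(\left(1800 - 4332\right) - 260351\right) + 300 = \left(-2532 - 260351\right) + 300 = -262883 + 300 = -262583$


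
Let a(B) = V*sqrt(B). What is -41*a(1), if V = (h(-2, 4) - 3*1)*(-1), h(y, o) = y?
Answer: -205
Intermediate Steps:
V = 5 (V = (-2 - 3*1)*(-1) = (-2 - 3)*(-1) = -5*(-1) = 5)
a(B) = 5*sqrt(B)
-41*a(1) = -205*sqrt(1) = -205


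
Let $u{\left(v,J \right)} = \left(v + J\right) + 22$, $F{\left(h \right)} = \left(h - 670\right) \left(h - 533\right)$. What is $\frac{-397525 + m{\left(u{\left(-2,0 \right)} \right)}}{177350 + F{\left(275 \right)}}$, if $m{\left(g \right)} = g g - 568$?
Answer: $- \frac{397693}{279260} \approx -1.4241$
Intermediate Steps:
$F{\left(h \right)} = \left(-670 + h\right) \left(-533 + h\right)$
$u{\left(v,J \right)} = 22 + J + v$ ($u{\left(v,J \right)} = \left(J + v\right) + 22 = 22 + J + v$)
$m{\left(g \right)} = -568 + g^{2}$ ($m{\left(g \right)} = g^{2} - 568 = -568 + g^{2}$)
$\frac{-397525 + m{\left(u{\left(-2,0 \right)} \right)}}{177350 + F{\left(275 \right)}} = \frac{-397525 - \left(568 - \left(22 + 0 - 2\right)^{2}\right)}{177350 + \left(357110 + 275^{2} - 330825\right)} = \frac{-397525 - \left(568 - 20^{2}\right)}{177350 + \left(357110 + 75625 - 330825\right)} = \frac{-397525 + \left(-568 + 400\right)}{177350 + 101910} = \frac{-397525 - 168}{279260} = \left(-397693\right) \frac{1}{279260} = - \frac{397693}{279260}$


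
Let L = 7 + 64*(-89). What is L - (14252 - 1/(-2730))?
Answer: -54438931/2730 ≈ -19941.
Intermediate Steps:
L = -5689 (L = 7 - 5696 = -5689)
L - (14252 - 1/(-2730)) = -5689 - (14252 - 1/(-2730)) = -5689 - (14252 - 1*(-1/2730)) = -5689 - (14252 + 1/2730) = -5689 - 1*38907961/2730 = -5689 - 38907961/2730 = -54438931/2730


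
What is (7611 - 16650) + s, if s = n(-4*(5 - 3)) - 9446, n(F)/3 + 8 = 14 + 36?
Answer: -18359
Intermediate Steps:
n(F) = 126 (n(F) = -24 + 3*(14 + 36) = -24 + 3*50 = -24 + 150 = 126)
s = -9320 (s = 126 - 9446 = -9320)
(7611 - 16650) + s = (7611 - 16650) - 9320 = -9039 - 9320 = -18359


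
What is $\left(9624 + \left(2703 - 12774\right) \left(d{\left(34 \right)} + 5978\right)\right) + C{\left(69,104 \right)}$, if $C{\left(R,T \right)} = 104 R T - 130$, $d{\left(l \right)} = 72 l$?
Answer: $-84102448$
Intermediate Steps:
$C{\left(R,T \right)} = -130 + 104 R T$ ($C{\left(R,T \right)} = 104 R T - 130 = -130 + 104 R T$)
$\left(9624 + \left(2703 - 12774\right) \left(d{\left(34 \right)} + 5978\right)\right) + C{\left(69,104 \right)} = \left(9624 + \left(2703 - 12774\right) \left(72 \cdot 34 + 5978\right)\right) - \left(130 - 746304\right) = \left(9624 - 10071 \left(2448 + 5978\right)\right) + \left(-130 + 746304\right) = \left(9624 - 84858246\right) + 746174 = -84848622 + 746174 = -84102448$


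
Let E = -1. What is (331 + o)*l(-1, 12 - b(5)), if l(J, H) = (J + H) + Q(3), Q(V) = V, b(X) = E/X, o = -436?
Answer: -1491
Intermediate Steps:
b(X) = -1/X
l(J, H) = 3 + H + J (l(J, H) = (J + H) + 3 = (H + J) + 3 = 3 + H + J)
(331 + o)*l(-1, 12 - b(5)) = (331 - 436)*(3 + (12 - (-1)/5) - 1) = -105*(3 + (12 - (-1)/5) - 1) = -105*(3 + (12 - 1*(-1/5)) - 1) = -105*(3 + (12 + 1/5) - 1) = -105*(3 + 61/5 - 1) = -105*71/5 = -1491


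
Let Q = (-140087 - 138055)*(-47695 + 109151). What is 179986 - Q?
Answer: 17093674738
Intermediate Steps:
Q = -17093494752 (Q = -278142*61456 = -17093494752)
179986 - Q = 179986 - 1*(-17093494752) = 179986 + 17093494752 = 17093674738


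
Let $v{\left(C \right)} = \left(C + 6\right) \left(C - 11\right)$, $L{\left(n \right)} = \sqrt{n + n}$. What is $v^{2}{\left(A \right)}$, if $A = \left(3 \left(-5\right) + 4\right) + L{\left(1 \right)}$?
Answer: $14002 - 6048 \sqrt{2} \approx 5448.8$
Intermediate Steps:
$L{\left(n \right)} = \sqrt{2} \sqrt{n}$ ($L{\left(n \right)} = \sqrt{2 n} = \sqrt{2} \sqrt{n}$)
$A = -11 + \sqrt{2}$ ($A = \left(3 \left(-5\right) + 4\right) + \sqrt{2} \sqrt{1} = \left(-15 + 4\right) + \sqrt{2} \cdot 1 = -11 + \sqrt{2} \approx -9.5858$)
$v{\left(C \right)} = \left(-11 + C\right) \left(6 + C\right)$ ($v{\left(C \right)} = \left(6 + C\right) \left(-11 + C\right) = \left(-11 + C\right) \left(6 + C\right)$)
$v^{2}{\left(A \right)} = \left(-66 + \left(-11 + \sqrt{2}\right)^{2} - 5 \left(-11 + \sqrt{2}\right)\right)^{2} = \left(-66 + \left(-11 + \sqrt{2}\right)^{2} + \left(55 - 5 \sqrt{2}\right)\right)^{2} = \left(-11 + \left(-11 + \sqrt{2}\right)^{2} - 5 \sqrt{2}\right)^{2}$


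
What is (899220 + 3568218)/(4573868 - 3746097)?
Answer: 4467438/827771 ≈ 5.3969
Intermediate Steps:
(899220 + 3568218)/(4573868 - 3746097) = 4467438/827771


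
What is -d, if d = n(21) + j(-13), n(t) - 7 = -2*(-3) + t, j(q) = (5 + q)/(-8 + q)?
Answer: -722/21 ≈ -34.381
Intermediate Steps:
j(q) = (5 + q)/(-8 + q)
n(t) = 13 + t (n(t) = 7 + (-2*(-3) + t) = 7 + (6 + t) = 13 + t)
d = 722/21 (d = (13 + 21) + (5 - 13)/(-8 - 13) = 34 - 8/(-21) = 34 - 1/21*(-8) = 34 + 8/21 = 722/21 ≈ 34.381)
-d = -1*722/21 = -722/21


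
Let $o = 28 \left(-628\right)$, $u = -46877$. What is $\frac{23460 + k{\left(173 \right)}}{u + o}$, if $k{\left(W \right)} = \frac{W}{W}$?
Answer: $- \frac{23461}{64461} \approx -0.36396$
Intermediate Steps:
$k{\left(W \right)} = 1$
$o = -17584$
$\frac{23460 + k{\left(173 \right)}}{u + o} = \frac{23460 + 1}{-46877 - 17584} = \frac{23461}{-64461} = 23461 \left(- \frac{1}{64461}\right) = - \frac{23461}{64461}$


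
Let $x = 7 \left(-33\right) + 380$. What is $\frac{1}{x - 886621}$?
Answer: $- \frac{1}{886472} \approx -1.1281 \cdot 10^{-6}$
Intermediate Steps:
$x = 149$ ($x = -231 + 380 = 149$)
$\frac{1}{x - 886621} = \frac{1}{149 - 886621} = \frac{1}{-886472} = - \frac{1}{886472}$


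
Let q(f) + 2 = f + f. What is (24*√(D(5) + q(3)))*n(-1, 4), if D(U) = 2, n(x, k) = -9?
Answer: -216*√6 ≈ -529.09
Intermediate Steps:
q(f) = -2 + 2*f (q(f) = -2 + (f + f) = -2 + 2*f)
(24*√(D(5) + q(3)))*n(-1, 4) = (24*√(2 + (-2 + 2*3)))*(-9) = (24*√(2 + (-2 + 6)))*(-9) = (24*√(2 + 4))*(-9) = (24*√6)*(-9) = -216*√6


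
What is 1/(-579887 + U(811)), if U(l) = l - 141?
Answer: -1/579217 ≈ -1.7265e-6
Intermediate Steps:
U(l) = -141 + l
1/(-579887 + U(811)) = 1/(-579887 + (-141 + 811)) = 1/(-579887 + 670) = 1/(-579217) = -1/579217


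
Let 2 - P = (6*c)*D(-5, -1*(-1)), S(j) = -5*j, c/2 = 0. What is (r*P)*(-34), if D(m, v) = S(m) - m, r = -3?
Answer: 204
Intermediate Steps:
c = 0 (c = 2*0 = 0)
D(m, v) = -6*m (D(m, v) = -5*m - m = -6*m)
P = 2 (P = 2 - 6*0*(-6*(-5)) = 2 - 0*30 = 2 - 1*0 = 2 + 0 = 2)
(r*P)*(-34) = -3*2*(-34) = -6*(-34) = 204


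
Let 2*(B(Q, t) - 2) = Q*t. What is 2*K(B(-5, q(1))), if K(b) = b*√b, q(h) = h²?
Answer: -I*√2/2 ≈ -0.70711*I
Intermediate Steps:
B(Q, t) = 2 + Q*t/2 (B(Q, t) = 2 + (Q*t)/2 = 2 + Q*t/2)
K(b) = b^(3/2)
2*K(B(-5, q(1))) = 2*(2 + (½)*(-5)*1²)^(3/2) = 2*(2 + (½)*(-5)*1)^(3/2) = 2*(2 - 5/2)^(3/2) = 2*(-½)^(3/2) = 2*(-I*√2/4) = -I*√2/2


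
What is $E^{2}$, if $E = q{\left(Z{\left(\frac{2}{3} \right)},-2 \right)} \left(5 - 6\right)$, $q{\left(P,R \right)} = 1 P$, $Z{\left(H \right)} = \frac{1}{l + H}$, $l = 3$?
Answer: $\frac{9}{121} \approx 0.07438$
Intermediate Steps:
$Z{\left(H \right)} = \frac{1}{3 + H}$
$q{\left(P,R \right)} = P$
$E = - \frac{3}{11}$ ($E = \frac{5 - 6}{3 + \frac{2}{3}} = \frac{1}{3 + 2 \cdot \frac{1}{3}} \left(-1\right) = \frac{1}{3 + \frac{2}{3}} \left(-1\right) = \frac{1}{\frac{11}{3}} \left(-1\right) = \frac{3}{11} \left(-1\right) = - \frac{3}{11} \approx -0.27273$)
$E^{2} = \left(- \frac{3}{11}\right)^{2} = \frac{9}{121}$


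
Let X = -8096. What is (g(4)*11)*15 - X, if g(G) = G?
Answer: 8756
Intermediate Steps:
(g(4)*11)*15 - X = (4*11)*15 - 1*(-8096) = 44*15 + 8096 = 660 + 8096 = 8756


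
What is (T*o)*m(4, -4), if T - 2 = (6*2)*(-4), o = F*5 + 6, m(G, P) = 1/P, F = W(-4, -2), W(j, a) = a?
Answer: -46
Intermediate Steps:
F = -2
o = -4 (o = -2*5 + 6 = -10 + 6 = -4)
T = -46 (T = 2 + (6*2)*(-4) = 2 + 12*(-4) = 2 - 48 = -46)
(T*o)*m(4, -4) = -46*(-4)/(-4) = 184*(-¼) = -46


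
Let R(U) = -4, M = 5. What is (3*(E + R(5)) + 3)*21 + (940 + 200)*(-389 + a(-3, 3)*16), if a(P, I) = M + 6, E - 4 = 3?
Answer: -242568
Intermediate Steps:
E = 7 (E = 4 + 3 = 7)
a(P, I) = 11 (a(P, I) = 5 + 6 = 11)
(3*(E + R(5)) + 3)*21 + (940 + 200)*(-389 + a(-3, 3)*16) = (3*(7 - 4) + 3)*21 + (940 + 200)*(-389 + 11*16) = (3*3 + 3)*21 + 1140*(-389 + 176) = (9 + 3)*21 + 1140*(-213) = 12*21 - 242820 = 252 - 242820 = -242568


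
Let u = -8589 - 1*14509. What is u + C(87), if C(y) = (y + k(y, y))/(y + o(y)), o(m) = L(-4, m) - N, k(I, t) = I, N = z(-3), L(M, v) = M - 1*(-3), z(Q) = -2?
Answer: -1016225/44 ≈ -23096.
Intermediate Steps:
L(M, v) = 3 + M (L(M, v) = M + 3 = 3 + M)
N = -2
o(m) = 1 (o(m) = (3 - 4) - 1*(-2) = -1 + 2 = 1)
C(y) = 2*y/(1 + y) (C(y) = (y + y)/(y + 1) = (2*y)/(1 + y) = 2*y/(1 + y))
u = -23098 (u = -8589 - 14509 = -23098)
u + C(87) = -23098 + 2*87/(1 + 87) = -23098 + 2*87/88 = -23098 + 2*87*(1/88) = -23098 + 87/44 = -1016225/44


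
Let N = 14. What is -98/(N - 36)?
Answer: 49/11 ≈ 4.4545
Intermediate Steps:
-98/(N - 36) = -98/(14 - 36) = -98/(-22) = -98*(-1/22) = 49/11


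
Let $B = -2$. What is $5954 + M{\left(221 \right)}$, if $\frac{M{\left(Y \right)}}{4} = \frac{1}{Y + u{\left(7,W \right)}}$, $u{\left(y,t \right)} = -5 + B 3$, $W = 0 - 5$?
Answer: $\frac{625172}{105} \approx 5954.0$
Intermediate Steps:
$W = -5$ ($W = 0 - 5 = -5$)
$u{\left(y,t \right)} = -11$ ($u{\left(y,t \right)} = -5 - 6 = -11$)
$M{\left(Y \right)} = \frac{4}{-11 + Y}$ ($M{\left(Y \right)} = \frac{4}{Y - 11} = \frac{4}{-11 + Y}$)
$5954 + M{\left(221 \right)} = 5954 + \frac{4}{-11 + 221} = 5954 + \frac{4}{210} = 5954 + 4 \cdot \frac{1}{210} = 5954 + \frac{2}{105} = \frac{625172}{105}$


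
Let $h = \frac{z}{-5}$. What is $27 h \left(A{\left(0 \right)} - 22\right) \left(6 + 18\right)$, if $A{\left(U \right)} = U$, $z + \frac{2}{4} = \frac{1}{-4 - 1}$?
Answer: $- \frac{49896}{25} \approx -1995.8$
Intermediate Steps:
$z = - \frac{7}{10}$ ($z = - \frac{1}{2} + \frac{1}{-4 - 1} = - \frac{1}{2} + \frac{1}{-5} = - \frac{1}{2} - \frac{1}{5} = - \frac{7}{10} \approx -0.7$)
$h = \frac{7}{50}$ ($h = - \frac{7}{10 \left(-5\right)} = \left(- \frac{7}{10}\right) \left(- \frac{1}{5}\right) = \frac{7}{50} \approx 0.14$)
$27 h \left(A{\left(0 \right)} - 22\right) \left(6 + 18\right) = 27 \cdot \frac{7}{50} \left(0 - 22\right) \left(6 + 18\right) = \frac{189 \left(\left(-22\right) 24\right)}{50} = \frac{189}{50} \left(-528\right) = - \frac{49896}{25}$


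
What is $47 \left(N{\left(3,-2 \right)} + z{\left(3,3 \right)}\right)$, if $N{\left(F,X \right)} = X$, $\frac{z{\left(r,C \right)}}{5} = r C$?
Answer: $2021$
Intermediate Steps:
$z{\left(r,C \right)} = 5 C r$ ($z{\left(r,C \right)} = 5 r C = 5 C r$)
$47 \left(N{\left(3,-2 \right)} + z{\left(3,3 \right)}\right) = 47 \left(-2 + 5 \cdot 3 \cdot 3\right) = 47 \left(-2 + 45\right) = 47 \cdot 43 = 2021$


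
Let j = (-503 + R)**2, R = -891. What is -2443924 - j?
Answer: -4387160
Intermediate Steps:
j = 1943236 (j = (-503 - 891)**2 = (-1394)**2 = 1943236)
-2443924 - j = -2443924 - 1*1943236 = -2443924 - 1943236 = -4387160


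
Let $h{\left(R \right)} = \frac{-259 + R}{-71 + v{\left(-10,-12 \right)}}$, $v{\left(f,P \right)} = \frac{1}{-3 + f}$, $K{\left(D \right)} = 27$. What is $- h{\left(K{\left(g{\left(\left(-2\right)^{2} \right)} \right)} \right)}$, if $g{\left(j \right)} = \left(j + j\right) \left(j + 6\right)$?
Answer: $- \frac{754}{231} \approx -3.2641$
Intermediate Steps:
$g{\left(j \right)} = 2 j \left(6 + j\right)$
$h{\left(R \right)} = \frac{481}{132} - \frac{13 R}{924}$ ($h{\left(R \right)} = \frac{-259 + R}{-71 + \frac{1}{-3 - 10}} = \frac{-259 + R}{-71 + \frac{1}{-13}} = \frac{-259 + R}{-71 - \frac{1}{13}} = \frac{-259 + R}{- \frac{924}{13}} = \left(-259 + R\right) \left(- \frac{13}{924}\right) = \frac{481}{132} - \frac{13 R}{924}$)
$- h{\left(K{\left(g{\left(\left(-2\right)^{2} \right)} \right)} \right)} = - (\frac{481}{132} - \frac{117}{308}) = \left(-1\right) \frac{754}{231} = - \frac{754}{231}$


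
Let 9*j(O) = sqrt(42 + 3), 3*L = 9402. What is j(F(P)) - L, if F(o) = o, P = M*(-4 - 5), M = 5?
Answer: -3134 + sqrt(5)/3 ≈ -3133.3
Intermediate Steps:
L = 3134 (L = (1/3)*9402 = 3134)
P = -45 (P = 5*(-4 - 5) = 5*(-9) = -45)
j(O) = sqrt(5)/3 (j(O) = sqrt(42 + 3)/9 = sqrt(45)/9 = (3*sqrt(5))/9 = sqrt(5)/3)
j(F(P)) - L = sqrt(5)/3 - 1*3134 = sqrt(5)/3 - 3134 = -3134 + sqrt(5)/3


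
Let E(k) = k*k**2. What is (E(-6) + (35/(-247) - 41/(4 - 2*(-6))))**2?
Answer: 747047333761/15618304 ≈ 47832.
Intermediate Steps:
E(k) = k**3
(E(-6) + (35/(-247) - 41/(4 - 2*(-6))))**2 = ((-6)**3 + (35/(-247) - 41/(4 - 2*(-6))))**2 = (-216 + (35*(-1/247) - 41/(4 + 12)))**2 = (-216 + (-35/247 - 41/16))**2 = (-216 - 10687/3952)**2 = (-864319/3952)**2 = 747047333761/15618304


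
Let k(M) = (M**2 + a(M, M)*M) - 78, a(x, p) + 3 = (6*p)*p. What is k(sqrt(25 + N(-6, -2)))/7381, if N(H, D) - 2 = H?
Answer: -57/7381 + 123*sqrt(21)/7381 ≈ 0.068643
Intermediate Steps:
N(H, D) = 2 + H
a(x, p) = -3 + 6*p**2 (a(x, p) = -3 + (6*p)*p = -3 + 6*p**2)
k(M) = -78 + M**2 + M*(-3 + 6*M**2) (k(M) = (M**2 + (-3 + 6*M**2)*M) - 78 = (M**2 + M*(-3 + 6*M**2)) - 78 = -78 + M**2 + M*(-3 + 6*M**2))
k(sqrt(25 + N(-6, -2)))/7381 = (-78 + (sqrt(25 + (2 - 6)))**2 - 3*sqrt(25 + (2 - 6)) + 6*(sqrt(25 + (2 - 6)))**3)/7381 = (-78 + (sqrt(25 - 4))**2 - 3*sqrt(25 - 4) + 6*(sqrt(25 - 4))**3)*(1/7381) = (-78 + (sqrt(21))**2 - 3*sqrt(21) + 6*(sqrt(21))**3)*(1/7381) = (-78 + 21 - 3*sqrt(21) + 6*(21*sqrt(21)))*(1/7381) = (-78 + 21 - 3*sqrt(21) + 126*sqrt(21))*(1/7381) = (-57 + 123*sqrt(21))*(1/7381) = -57/7381 + 123*sqrt(21)/7381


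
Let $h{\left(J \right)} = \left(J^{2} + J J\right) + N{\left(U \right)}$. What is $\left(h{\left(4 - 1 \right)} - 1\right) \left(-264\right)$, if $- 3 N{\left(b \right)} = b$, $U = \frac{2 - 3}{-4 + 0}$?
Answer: $-4466$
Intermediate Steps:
$U = \frac{1}{4}$ ($U = - \frac{1}{-4} = \left(-1\right) \left(- \frac{1}{4}\right) = \frac{1}{4} \approx 0.25$)
$N{\left(b \right)} = - \frac{b}{3}$
$h{\left(J \right)} = - \frac{1}{12} + 2 J^{2}$ ($h{\left(J \right)} = \left(J^{2} + J J\right) - \frac{1}{12} = \left(J^{2} + J^{2}\right) - \frac{1}{12} = 2 J^{2} - \frac{1}{12} = - \frac{1}{12} + 2 J^{2}$)
$\left(h{\left(4 - 1 \right)} - 1\right) \left(-264\right) = \left(\left(- \frac{1}{12} + 2 \left(4 - 1\right)^{2}\right) - 1\right) \left(-264\right) = \left(\left(- \frac{1}{12} + 2 \cdot 3^{2}\right) - 1\right) \left(-264\right) = \left(\left(- \frac{1}{12} + 2 \cdot 9\right) - 1\right) \left(-264\right) = \left(\left(- \frac{1}{12} + 18\right) - 1\right) \left(-264\right) = \left(\frac{215}{12} - 1\right) \left(-264\right) = \frac{203}{12} \left(-264\right) = -4466$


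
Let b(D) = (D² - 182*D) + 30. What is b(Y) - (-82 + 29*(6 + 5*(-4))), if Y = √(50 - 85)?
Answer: 483 - 182*I*√35 ≈ 483.0 - 1076.7*I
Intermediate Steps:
Y = I*√35 (Y = √(-35) = I*√35 ≈ 5.9161*I)
b(D) = 30 + D² - 182*D
b(Y) - (-82 + 29*(6 + 5*(-4))) = (30 + (I*√35)² - 182*I*√35) - (-82 + 29*(6 + 5*(-4))) = (30 - 35 - 182*I*√35) - (-82 + 29*(6 - 20)) = (-5 - 182*I*√35) - (-82 + 29*(-14)) = (-5 - 182*I*√35) - (-82 - 406) = (-5 - 182*I*√35) - 1*(-488) = (-5 - 182*I*√35) + 488 = 483 - 182*I*√35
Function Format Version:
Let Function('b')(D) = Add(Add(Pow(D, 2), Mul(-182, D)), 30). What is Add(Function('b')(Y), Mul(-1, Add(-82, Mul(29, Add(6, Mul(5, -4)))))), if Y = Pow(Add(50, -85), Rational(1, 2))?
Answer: Add(483, Mul(-182, I, Pow(35, Rational(1, 2)))) ≈ Add(483.00, Mul(-1076.7, I))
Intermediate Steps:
Y = Mul(I, Pow(35, Rational(1, 2))) (Y = Pow(-35, Rational(1, 2)) = Mul(I, Pow(35, Rational(1, 2))) ≈ Mul(5.9161, I))
Function('b')(D) = Add(30, Pow(D, 2), Mul(-182, D))
Add(Function('b')(Y), Mul(-1, Add(-82, Mul(29, Add(6, Mul(5, -4)))))) = Add(Add(30, Pow(Mul(I, Pow(35, Rational(1, 2))), 2), Mul(-182, Mul(I, Pow(35, Rational(1, 2))))), Mul(-1, Add(-82, Mul(29, Add(6, Mul(5, -4)))))) = Add(Add(30, -35, Mul(-182, I, Pow(35, Rational(1, 2)))), Mul(-1, Add(-82, Mul(29, Add(6, -20))))) = Add(Add(-5, Mul(-182, I, Pow(35, Rational(1, 2)))), Mul(-1, Add(-82, Mul(29, -14)))) = Add(Add(-5, Mul(-182, I, Pow(35, Rational(1, 2)))), Mul(-1, Add(-82, -406))) = Add(Add(-5, Mul(-182, I, Pow(35, Rational(1, 2)))), Mul(-1, -488)) = Add(Add(-5, Mul(-182, I, Pow(35, Rational(1, 2)))), 488) = Add(483, Mul(-182, I, Pow(35, Rational(1, 2))))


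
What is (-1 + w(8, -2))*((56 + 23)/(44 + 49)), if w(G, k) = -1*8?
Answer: -237/31 ≈ -7.6452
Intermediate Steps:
w(G, k) = -8
(-1 + w(8, -2))*((56 + 23)/(44 + 49)) = (-1 - 8)*((56 + 23)/(44 + 49)) = -711/93 = -9*79/93 = -237/31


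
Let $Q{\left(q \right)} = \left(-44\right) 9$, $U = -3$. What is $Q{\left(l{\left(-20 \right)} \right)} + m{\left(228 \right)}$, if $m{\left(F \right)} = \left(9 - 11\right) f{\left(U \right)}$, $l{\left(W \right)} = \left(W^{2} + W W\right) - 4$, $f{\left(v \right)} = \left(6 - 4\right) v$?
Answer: $-384$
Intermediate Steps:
$f{\left(v \right)} = 2 v$
$l{\left(W \right)} = -4 + 2 W^{2}$ ($l{\left(W \right)} = \left(W^{2} + W^{2}\right) - 4 = 2 W^{2} - 4 = -4 + 2 W^{2}$)
$m{\left(F \right)} = 12$ ($m{\left(F \right)} = \left(9 - 11\right) 2 \left(-3\right) = \left(-2\right) \left(-6\right) = 12$)
$Q{\left(q \right)} = -396$
$Q{\left(l{\left(-20 \right)} \right)} + m{\left(228 \right)} = -396 + 12 = -384$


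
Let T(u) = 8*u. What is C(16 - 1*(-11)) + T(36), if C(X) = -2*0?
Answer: 288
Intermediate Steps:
C(X) = 0
C(16 - 1*(-11)) + T(36) = 0 + 8*36 = 0 + 288 = 288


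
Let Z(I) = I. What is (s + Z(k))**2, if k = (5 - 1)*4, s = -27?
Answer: 121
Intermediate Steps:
k = 16 (k = 4*4 = 16)
(s + Z(k))**2 = (-27 + 16)**2 = (-11)**2 = 121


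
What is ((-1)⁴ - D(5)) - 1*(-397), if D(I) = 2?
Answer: 396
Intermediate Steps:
((-1)⁴ - D(5)) - 1*(-397) = ((-1)⁴ - 1*2) - 1*(-397) = (1 - 2) + 397 = -1 + 397 = 396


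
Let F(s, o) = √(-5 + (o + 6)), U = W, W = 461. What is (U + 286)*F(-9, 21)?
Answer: 747*√22 ≈ 3503.7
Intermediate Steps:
U = 461
F(s, o) = √(1 + o) (F(s, o) = √(-5 + (6 + o)) = √(1 + o))
(U + 286)*F(-9, 21) = (461 + 286)*√(1 + 21) = 747*√22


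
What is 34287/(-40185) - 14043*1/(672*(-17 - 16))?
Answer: -7260391/33005280 ≈ -0.21998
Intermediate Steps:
34287/(-40185) - 14043*1/(672*(-17 - 16)) = 34287*(-1/40185) - 14043/((21*(-33))*32) = -11429/13395 - 14043/((-693*32)) = -11429/13395 - 14043/(-22176) = -11429/13395 - 14043*(-1/22176) = -11429/13395 + 4681/7392 = -7260391/33005280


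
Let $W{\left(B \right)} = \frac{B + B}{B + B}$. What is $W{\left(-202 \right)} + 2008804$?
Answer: $2008805$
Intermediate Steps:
$W{\left(B \right)} = 1$ ($W{\left(B \right)} = \frac{2 B}{2 B} = 2 B \frac{1}{2 B} = 1$)
$W{\left(-202 \right)} + 2008804 = 1 + 2008804 = 2008805$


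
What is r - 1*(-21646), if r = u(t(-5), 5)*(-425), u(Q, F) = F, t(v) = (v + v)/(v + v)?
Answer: 19521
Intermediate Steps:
t(v) = 1 (t(v) = (2*v)/((2*v)) = (2*v)*(1/(2*v)) = 1)
r = -2125 (r = 5*(-425) = -2125)
r - 1*(-21646) = -2125 - 1*(-21646) = -2125 + 21646 = 19521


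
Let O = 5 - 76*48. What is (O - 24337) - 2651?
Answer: -30631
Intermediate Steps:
O = -3643 (O = 5 - 3648 = -3643)
(O - 24337) - 2651 = (-3643 - 24337) - 2651 = -27980 - 2651 = -30631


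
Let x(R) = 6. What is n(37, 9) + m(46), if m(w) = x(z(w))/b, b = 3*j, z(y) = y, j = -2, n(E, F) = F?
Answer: 8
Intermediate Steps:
b = -6 (b = 3*(-2) = -6)
m(w) = -1 (m(w) = 6/(-6) = 6*(-1/6) = -1)
n(37, 9) + m(46) = 9 - 1 = 8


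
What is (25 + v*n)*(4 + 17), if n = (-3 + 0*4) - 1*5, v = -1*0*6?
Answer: 525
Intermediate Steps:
v = 0 (v = 0*6 = 0)
n = -8 (n = (-3 + 0) - 5 = -3 - 5 = -8)
(25 + v*n)*(4 + 17) = (25 + 0*(-8))*(4 + 17) = (25 + 0)*21 = 25*21 = 525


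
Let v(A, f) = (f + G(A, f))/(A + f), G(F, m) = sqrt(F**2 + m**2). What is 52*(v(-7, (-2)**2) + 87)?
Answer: 13364/3 - 52*sqrt(65)/3 ≈ 4314.9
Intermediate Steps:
v(A, f) = (f + sqrt(A**2 + f**2))/(A + f)
52*(v(-7, (-2)**2) + 87) = 52*(((-2)**2 + sqrt((-7)**2 + ((-2)**2)**2))/(-7 + (-2)**2) + 87) = 52*((4 + sqrt(49 + 4**2))/(-7 + 4) + 87) = 52*((4 + sqrt(49 + 16))/(-3) + 87) = 52*(-(4 + sqrt(65))/3 + 87) = 52*((-4/3 - sqrt(65)/3) + 87) = 52*(257/3 - sqrt(65)/3) = 13364/3 - 52*sqrt(65)/3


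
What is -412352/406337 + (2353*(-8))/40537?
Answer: -24364400712/16471682969 ≈ -1.4792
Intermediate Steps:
-412352/406337 + (2353*(-8))/40537 = -412352*1/406337 - 18824*1/40537 = -412352/406337 - 18824/40537 = -24364400712/16471682969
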